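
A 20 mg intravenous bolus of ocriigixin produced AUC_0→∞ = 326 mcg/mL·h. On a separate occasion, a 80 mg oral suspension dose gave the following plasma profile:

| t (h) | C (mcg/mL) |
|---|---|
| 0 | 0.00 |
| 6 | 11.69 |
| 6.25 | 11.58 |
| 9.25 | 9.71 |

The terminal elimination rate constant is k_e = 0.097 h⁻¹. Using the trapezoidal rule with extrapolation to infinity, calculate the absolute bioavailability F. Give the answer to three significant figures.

F = 0.130

Trapezoidal AUC_0→9.25 (oral suspension):
  [0→6]: (0.00+11.69)/2 × 6 = 35.07
  [6→6.25]: (11.69+11.58)/2 × 0.25 = 2.90875
  [6.25→9.25]: (11.58+9.71)/2 × 3 = 31.935
  Sum = 69.91375 mcg/mL·h
Tail: C_last/k_e = 9.71/0.097 = 100.103
AUC_0→∞ (oral suspension) = 69.91375 + 100.103 = 170.01675 mcg/mL·h
F = (AUC_ev/D_ev)/(AUC_iv/D_iv) = (170.01675/80)/(326/20) = 2.12521/16.3 = 0.1304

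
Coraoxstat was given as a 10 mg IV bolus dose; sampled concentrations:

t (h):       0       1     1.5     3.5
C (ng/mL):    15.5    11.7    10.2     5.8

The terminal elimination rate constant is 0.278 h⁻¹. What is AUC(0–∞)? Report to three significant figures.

AUC = 55.9 ng/mL·h

Trapezoidal AUC_0→3.5:
  [0→1]: (15.5+11.7)/2 × 1 = 13.6
  [1→1.5]: (11.7+10.2)/2 × 0.5 = 5.475
  [1.5→3.5]: (10.2+5.8)/2 × 2 = 16.0
  Sum = 35.075 ng/mL·h
Extrapolated tail: C_last / k_e = 5.8 / 0.278 = 20.863
AUC_0→∞ = 35.075 + 20.863 = 55.938 ng/mL·h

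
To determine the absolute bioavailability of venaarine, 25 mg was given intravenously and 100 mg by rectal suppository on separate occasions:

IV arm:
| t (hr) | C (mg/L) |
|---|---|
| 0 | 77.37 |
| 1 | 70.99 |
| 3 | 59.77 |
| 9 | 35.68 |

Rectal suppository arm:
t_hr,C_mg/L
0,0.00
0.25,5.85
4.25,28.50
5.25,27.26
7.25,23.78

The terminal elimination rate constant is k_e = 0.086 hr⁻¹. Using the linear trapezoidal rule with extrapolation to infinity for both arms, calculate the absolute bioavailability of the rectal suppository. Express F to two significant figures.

F = 0.12

Trapezoidal AUC_0→9 (IV):
  [0→1]: (77.37+70.99)/2 × 1 = 74.18
  [1→3]: (70.99+59.77)/2 × 2 = 130.76
  [3→9]: (59.77+35.68)/2 × 6 = 286.35
  Sum = 491.29 mg/L·hr
IV tail: 35.68/0.086 = 414.884; AUC_iv,0→∞ = 491.29 + 414.884 = 906.174 mg/L·hr
Trapezoidal AUC_0→7.25 (rectal suppository):
  [0→0.25]: (0.00+5.85)/2 × 0.25 = 0.73125
  [0.25→4.25]: (5.85+28.50)/2 × 4 = 68.7
  [4.25→5.25]: (28.50+27.26)/2 × 1 = 27.88
  [5.25→7.25]: (27.26+23.78)/2 × 2 = 51.04
  Sum = 148.35125 mg/L·hr
rectal suppository tail: 23.78/0.086 = 276.512; AUC_ev,0→∞ = 148.35125 + 276.512 = 424.86325 mg/L·hr
F = (AUC_ev/D_ev)/(AUC_iv/D_iv) = (424.86325/100)/(906.174/25) = 4.2486325/36.24696 = 0.1172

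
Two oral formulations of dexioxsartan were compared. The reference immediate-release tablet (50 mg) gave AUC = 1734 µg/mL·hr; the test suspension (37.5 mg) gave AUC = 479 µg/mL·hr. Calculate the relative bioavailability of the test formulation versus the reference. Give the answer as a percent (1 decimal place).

F_rel = (AUC_test/D_test) / (AUC_ref/D_ref)
      = (479/37.5) / (1734/50)
      = 12.7733 / 34.68 = 0.3683 = 36.83%

F_rel = 36.8%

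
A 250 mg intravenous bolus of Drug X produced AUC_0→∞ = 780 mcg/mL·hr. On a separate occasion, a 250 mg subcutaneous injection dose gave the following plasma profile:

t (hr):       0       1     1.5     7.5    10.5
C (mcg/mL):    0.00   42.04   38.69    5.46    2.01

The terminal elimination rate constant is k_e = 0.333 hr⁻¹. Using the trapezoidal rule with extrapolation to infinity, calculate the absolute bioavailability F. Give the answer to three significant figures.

F = 0.245

Trapezoidal AUC_0→10.5 (subcutaneous injection):
  [0→1]: (0.00+42.04)/2 × 1 = 21.02
  [1→1.5]: (42.04+38.69)/2 × 0.5 = 20.1825
  [1.5→7.5]: (38.69+5.46)/2 × 6 = 132.45
  [7.5→10.5]: (5.46+2.01)/2 × 3 = 11.205
  Sum = 184.8575 mcg/mL·hr
Tail: C_last/k_e = 2.01/0.333 = 6.036
AUC_0→∞ (subcutaneous injection) = 184.8575 + 6.036 = 190.8935 mcg/mL·hr
F = (AUC_ev/D_ev)/(AUC_iv/D_iv) = (190.8935/250)/(780/250) = 0.763574/3.12 = 0.2447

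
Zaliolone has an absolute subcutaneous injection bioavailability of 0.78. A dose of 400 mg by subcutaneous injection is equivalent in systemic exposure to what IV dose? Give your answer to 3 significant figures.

D_iv = 312 mg

Systemic exposure from an extravascular dose = F × D_ev, so the equivalent IV dose is F × D_ev.
D_iv = F × D_ev = 0.78 × 400 = 312 mg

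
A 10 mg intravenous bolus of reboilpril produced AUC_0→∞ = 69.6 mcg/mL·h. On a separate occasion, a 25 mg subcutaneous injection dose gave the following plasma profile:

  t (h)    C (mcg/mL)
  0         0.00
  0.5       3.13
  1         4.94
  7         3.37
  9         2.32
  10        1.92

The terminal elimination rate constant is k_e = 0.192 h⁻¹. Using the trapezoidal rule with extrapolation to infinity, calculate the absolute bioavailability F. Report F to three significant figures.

Trapezoidal AUC_0→10 (subcutaneous injection):
  [0→0.5]: (0.00+3.13)/2 × 0.5 = 0.7825
  [0.5→1]: (3.13+4.94)/2 × 0.5 = 2.0175
  [1→7]: (4.94+3.37)/2 × 6 = 24.93
  [7→9]: (3.37+2.32)/2 × 2 = 5.69
  [9→10]: (2.32+1.92)/2 × 1 = 2.12
  Sum = 35.54 mcg/mL·h
Tail: C_last/k_e = 1.92/0.192 = 10.000
AUC_0→∞ (subcutaneous injection) = 35.54 + 10.000 = 45.54 mcg/mL·h
F = (AUC_ev/D_ev)/(AUC_iv/D_iv) = (45.54/25)/(69.6/10) = 1.8216/6.96 = 0.2617

F = 0.262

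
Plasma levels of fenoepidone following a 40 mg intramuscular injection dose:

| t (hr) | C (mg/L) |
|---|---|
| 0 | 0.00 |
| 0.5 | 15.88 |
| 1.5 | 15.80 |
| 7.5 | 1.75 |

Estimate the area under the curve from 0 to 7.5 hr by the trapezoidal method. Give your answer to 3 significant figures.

AUC = 72.5 mg/L·hr

Trapezoidal AUC_0→7.5:
  [0→0.5]: (0.00+15.88)/2 × 0.5 = 3.97
  [0.5→1.5]: (15.88+15.80)/2 × 1 = 15.84
  [1.5→7.5]: (15.80+1.75)/2 × 6 = 52.65
  Sum = 72.46 mg/L·hr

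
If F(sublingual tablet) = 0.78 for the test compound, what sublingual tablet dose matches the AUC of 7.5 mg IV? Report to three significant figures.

For equal systemic exposure: F × D_ev = D_iv
D_ev = D_iv / F = 7.5 / 0.78 = 9.61538 mg

D_sublingual = 9.62 mg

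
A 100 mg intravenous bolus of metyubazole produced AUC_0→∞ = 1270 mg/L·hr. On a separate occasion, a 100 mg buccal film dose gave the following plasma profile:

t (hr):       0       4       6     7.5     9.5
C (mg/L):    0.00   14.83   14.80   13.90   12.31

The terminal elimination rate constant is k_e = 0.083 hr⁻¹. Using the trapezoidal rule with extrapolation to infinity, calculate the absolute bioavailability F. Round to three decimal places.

F = 0.201

Trapezoidal AUC_0→9.5 (buccal film):
  [0→4]: (0.00+14.83)/2 × 4 = 29.66
  [4→6]: (14.83+14.80)/2 × 2 = 29.63
  [6→7.5]: (14.80+13.90)/2 × 1.5 = 21.525
  [7.5→9.5]: (13.90+12.31)/2 × 2 = 26.21
  Sum = 107.025 mg/L·hr
Tail: C_last/k_e = 12.31/0.083 = 148.313
AUC_0→∞ (buccal film) = 107.025 + 148.313 = 255.338 mg/L·hr
F = (AUC_ev/D_ev)/(AUC_iv/D_iv) = (255.338/100)/(1270/100) = 2.55338/12.7 = 0.2011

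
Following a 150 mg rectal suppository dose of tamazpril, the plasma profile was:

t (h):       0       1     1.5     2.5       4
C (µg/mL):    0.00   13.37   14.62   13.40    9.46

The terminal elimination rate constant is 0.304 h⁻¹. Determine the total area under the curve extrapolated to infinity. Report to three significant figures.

AUC = 76.0 µg/mL·h

Trapezoidal AUC_0→4:
  [0→1]: (0.00+13.37)/2 × 1 = 6.685
  [1→1.5]: (13.37+14.62)/2 × 0.5 = 6.9975
  [1.5→2.5]: (14.62+13.40)/2 × 1 = 14.01
  [2.5→4]: (13.40+9.46)/2 × 1.5 = 17.145
  Sum = 44.8375 µg/mL·h
Extrapolated tail: C_last / k_e = 9.46 / 0.304 = 31.118
AUC_0→∞ = 44.8375 + 31.118 = 75.9555 µg/mL·h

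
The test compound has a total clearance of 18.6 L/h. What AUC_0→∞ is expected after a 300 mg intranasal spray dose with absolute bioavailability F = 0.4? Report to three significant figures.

AUC_0→∞ = F × Dose / CL
        = 0.4 × 300 / 18.6 = 6.45161 mg/L·h

AUC = 6.45 mg/L·h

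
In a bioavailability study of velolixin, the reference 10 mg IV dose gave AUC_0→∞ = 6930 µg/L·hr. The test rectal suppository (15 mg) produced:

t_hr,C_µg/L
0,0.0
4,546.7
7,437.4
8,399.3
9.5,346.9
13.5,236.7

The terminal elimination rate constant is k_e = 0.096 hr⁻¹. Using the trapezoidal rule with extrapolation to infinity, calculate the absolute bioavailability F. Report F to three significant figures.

F = 0.691

Trapezoidal AUC_0→13.5 (rectal suppository):
  [0→4]: (0.0+546.7)/2 × 4 = 1093.4
  [4→7]: (546.7+437.4)/2 × 3 = 1476.15
  [7→8]: (437.4+399.3)/2 × 1 = 418.35
  [8→9.5]: (399.3+346.9)/2 × 1.5 = 559.65
  [9.5→13.5]: (346.9+236.7)/2 × 4 = 1167.2
  Sum = 4714.75 µg/L·hr
Tail: C_last/k_e = 236.7/0.096 = 2465.625
AUC_0→∞ (rectal suppository) = 4714.75 + 2465.625 = 7180.375 µg/L·hr
F = (AUC_ev/D_ev)/(AUC_iv/D_iv) = (7180.375/15)/(6930/10) = 478.692/693 = 0.6908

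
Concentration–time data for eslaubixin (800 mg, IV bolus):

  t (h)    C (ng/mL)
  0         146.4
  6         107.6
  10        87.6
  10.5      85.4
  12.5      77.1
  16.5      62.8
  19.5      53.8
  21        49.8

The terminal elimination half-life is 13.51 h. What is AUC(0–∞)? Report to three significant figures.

AUC = 2860 ng/mL·h

Trapezoidal AUC_0→21:
  [0→6]: (146.4+107.6)/2 × 6 = 762.0
  [6→10]: (107.6+87.6)/2 × 4 = 390.4
  [10→10.5]: (87.6+85.4)/2 × 0.5 = 43.25
  [10.5→12.5]: (85.4+77.1)/2 × 2 = 162.5
  [12.5→16.5]: (77.1+62.8)/2 × 4 = 279.8
  [16.5→19.5]: (62.8+53.8)/2 × 3 = 174.9
  [19.5→21]: (53.8+49.8)/2 × 1.5 = 77.7
  Sum = 1890.55 ng/mL·h
k_e = ln2 / t½ = 0.693147 / 13.51 = 0.0513 h^-1
Extrapolated tail: C_last / k_e = 49.8 / 0.0513 = 970.760
AUC_0→∞ = 1890.55 + 970.760 = 2861.31 ng/mL·h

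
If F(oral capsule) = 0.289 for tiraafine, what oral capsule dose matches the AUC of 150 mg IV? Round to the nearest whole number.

For equal systemic exposure: F × D_ev = D_iv
D_ev = D_iv / F = 150 / 0.289 = 519.031 mg

D_oral = 519 mg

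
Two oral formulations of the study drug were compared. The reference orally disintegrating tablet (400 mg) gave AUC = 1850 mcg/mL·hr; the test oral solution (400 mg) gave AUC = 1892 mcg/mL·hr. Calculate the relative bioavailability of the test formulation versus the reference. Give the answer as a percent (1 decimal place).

F_rel = (AUC_test/D_test) / (AUC_ref/D_ref)
      = (1892/400) / (1850/400)
      = 4.73 / 4.625 = 1.0227 = 102.27%

F_rel = 102.3%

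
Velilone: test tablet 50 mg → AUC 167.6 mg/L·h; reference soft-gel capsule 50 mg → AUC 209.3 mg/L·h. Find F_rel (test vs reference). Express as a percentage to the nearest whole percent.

F_rel = (AUC_test/D_test) / (AUC_ref/D_ref)
      = (167.6/50) / (209.3/50)
      = 3.352 / 4.186 = 0.8008 = 80.08%

F_rel = 80%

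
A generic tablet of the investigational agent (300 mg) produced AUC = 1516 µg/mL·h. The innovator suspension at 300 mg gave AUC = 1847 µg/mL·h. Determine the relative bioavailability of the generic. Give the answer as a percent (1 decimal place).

F_rel = (AUC_test/D_test) / (AUC_ref/D_ref)
      = (1516/300) / (1847/300)
      = 5.05333 / 6.15667 = 0.8208 = 82.08%

F_rel = 82.1%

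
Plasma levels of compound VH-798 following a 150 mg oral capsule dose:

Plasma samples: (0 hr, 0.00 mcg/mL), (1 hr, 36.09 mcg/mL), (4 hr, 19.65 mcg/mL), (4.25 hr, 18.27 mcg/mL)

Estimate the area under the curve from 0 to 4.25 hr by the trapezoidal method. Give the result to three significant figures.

AUC = 106 mcg/mL·hr

Trapezoidal AUC_0→4.25:
  [0→1]: (0.00+36.09)/2 × 1 = 18.045
  [1→4]: (36.09+19.65)/2 × 3 = 83.61
  [4→4.25]: (19.65+18.27)/2 × 0.25 = 4.74
  Sum = 106.395 mcg/mL·hr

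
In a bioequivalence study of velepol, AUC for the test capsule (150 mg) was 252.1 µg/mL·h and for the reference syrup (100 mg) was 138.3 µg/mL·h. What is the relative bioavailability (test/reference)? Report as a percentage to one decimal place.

F_rel = 121.5%

F_rel = (AUC_test/D_test) / (AUC_ref/D_ref)
      = (252.1/150) / (138.3/100)
      = 1.68067 / 1.383 = 1.2152 = 121.52%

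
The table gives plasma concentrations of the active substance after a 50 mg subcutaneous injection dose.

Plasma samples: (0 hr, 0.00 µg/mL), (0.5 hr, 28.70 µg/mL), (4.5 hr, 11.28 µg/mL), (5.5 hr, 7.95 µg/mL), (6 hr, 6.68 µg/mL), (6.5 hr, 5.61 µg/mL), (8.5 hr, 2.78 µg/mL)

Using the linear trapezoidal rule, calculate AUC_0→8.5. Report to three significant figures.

AUC = 112 µg/mL·hr

Trapezoidal AUC_0→8.5:
  [0→0.5]: (0.00+28.70)/2 × 0.5 = 7.175
  [0.5→4.5]: (28.70+11.28)/2 × 4 = 79.96
  [4.5→5.5]: (11.28+7.95)/2 × 1 = 9.615
  [5.5→6]: (7.95+6.68)/2 × 0.5 = 3.6575
  [6→6.5]: (6.68+5.61)/2 × 0.5 = 3.0725
  [6.5→8.5]: (5.61+2.78)/2 × 2 = 8.39
  Sum = 111.87 µg/mL·hr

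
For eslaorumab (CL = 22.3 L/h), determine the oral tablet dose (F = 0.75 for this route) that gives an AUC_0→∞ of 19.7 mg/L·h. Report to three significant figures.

Dose = CL × AUC_0→∞ / F
     = 22.3 × 19.7 / 0.75 = 585.747 mg

Dose = 586 mg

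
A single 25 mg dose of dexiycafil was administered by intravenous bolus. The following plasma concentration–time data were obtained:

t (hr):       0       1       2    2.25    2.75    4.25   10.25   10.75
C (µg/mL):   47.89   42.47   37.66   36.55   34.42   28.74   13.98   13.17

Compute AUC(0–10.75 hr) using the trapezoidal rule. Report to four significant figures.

Trapezoidal AUC_0→10.75:
  [0→1]: (47.89+42.47)/2 × 1 = 45.18
  [1→2]: (42.47+37.66)/2 × 1 = 40.065
  [2→2.25]: (37.66+36.55)/2 × 0.25 = 9.27625
  [2.25→2.75]: (36.55+34.42)/2 × 0.5 = 17.7425
  [2.75→4.25]: (34.42+28.74)/2 × 1.5 = 47.37
  [4.25→10.25]: (28.74+13.98)/2 × 6 = 128.16
  [10.25→10.75]: (13.98+13.17)/2 × 0.5 = 6.7875
  Sum = 294.58125 µg/mL·hr

AUC = 294.6 µg/mL·hr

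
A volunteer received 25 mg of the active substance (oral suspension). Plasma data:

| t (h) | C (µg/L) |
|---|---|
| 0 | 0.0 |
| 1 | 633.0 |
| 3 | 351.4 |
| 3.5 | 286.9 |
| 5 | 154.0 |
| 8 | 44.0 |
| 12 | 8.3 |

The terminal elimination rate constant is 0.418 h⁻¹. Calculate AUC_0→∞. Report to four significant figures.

AUC = 2213 µg/L·h

Trapezoidal AUC_0→12:
  [0→1]: (0.0+633.0)/2 × 1 = 316.5
  [1→3]: (633.0+351.4)/2 × 2 = 984.4
  [3→3.5]: (351.4+286.9)/2 × 0.5 = 159.575
  [3.5→5]: (286.9+154.0)/2 × 1.5 = 330.675
  [5→8]: (154.0+44.0)/2 × 3 = 297.0
  [8→12]: (44.0+8.3)/2 × 4 = 104.6
  Sum = 2192.75 µg/L·h
Extrapolated tail: C_last / k_e = 8.3 / 0.418 = 19.856
AUC_0→∞ = 2192.75 + 19.856 = 2212.606 µg/L·h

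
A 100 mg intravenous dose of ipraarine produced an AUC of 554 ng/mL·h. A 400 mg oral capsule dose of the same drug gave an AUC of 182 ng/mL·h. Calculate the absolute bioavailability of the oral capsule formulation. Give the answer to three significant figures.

F = (AUC_ev / D_ev) / (AUC_iv / D_iv)
  = (182/400) / (554/100)
  = 0.455 / 5.54 = 0.0821

F = 0.0821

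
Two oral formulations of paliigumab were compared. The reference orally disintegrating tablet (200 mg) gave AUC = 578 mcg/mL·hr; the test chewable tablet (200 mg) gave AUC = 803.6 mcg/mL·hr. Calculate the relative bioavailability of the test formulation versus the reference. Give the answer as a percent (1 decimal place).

F_rel = 139.0%

F_rel = (AUC_test/D_test) / (AUC_ref/D_ref)
      = (803.6/200) / (578/200)
      = 4.018 / 2.89 = 1.3903 = 139.03%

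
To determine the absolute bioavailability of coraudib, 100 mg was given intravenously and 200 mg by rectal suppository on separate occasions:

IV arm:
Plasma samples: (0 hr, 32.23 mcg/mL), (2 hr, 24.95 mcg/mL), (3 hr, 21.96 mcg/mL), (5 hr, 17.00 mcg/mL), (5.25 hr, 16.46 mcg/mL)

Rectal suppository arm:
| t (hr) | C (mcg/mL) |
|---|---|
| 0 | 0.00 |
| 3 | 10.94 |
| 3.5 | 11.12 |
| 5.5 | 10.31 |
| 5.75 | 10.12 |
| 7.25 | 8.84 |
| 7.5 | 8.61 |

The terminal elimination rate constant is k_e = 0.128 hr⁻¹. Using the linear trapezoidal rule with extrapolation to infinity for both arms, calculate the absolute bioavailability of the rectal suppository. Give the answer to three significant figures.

Trapezoidal AUC_0→5.25 (IV):
  [0→2]: (32.23+24.95)/2 × 2 = 57.18
  [2→3]: (24.95+21.96)/2 × 1 = 23.455
  [3→5]: (21.96+17.00)/2 × 2 = 38.96
  [5→5.25]: (17.00+16.46)/2 × 0.25 = 4.1825
  Sum = 123.7775 mcg/mL·hr
IV tail: 16.46/0.128 = 128.594; AUC_iv,0→∞ = 123.7775 + 128.594 = 252.3715 mcg/mL·hr
Trapezoidal AUC_0→7.5 (rectal suppository):
  [0→3]: (0.00+10.94)/2 × 3 = 16.41
  [3→3.5]: (10.94+11.12)/2 × 0.5 = 5.515
  [3.5→5.5]: (11.12+10.31)/2 × 2 = 21.43
  [5.5→5.75]: (10.31+10.12)/2 × 0.25 = 2.55375
  [5.75→7.25]: (10.12+8.84)/2 × 1.5 = 14.22
  [7.25→7.5]: (8.84+8.61)/2 × 0.25 = 2.18125
  Sum = 62.31 mcg/mL·hr
rectal suppository tail: 8.61/0.128 = 67.266; AUC_ev,0→∞ = 62.31 + 67.266 = 129.576 mcg/mL·hr
F = (AUC_ev/D_ev)/(AUC_iv/D_iv) = (129.576/200)/(252.3715/100) = 0.64788/2.523715 = 0.2567

F = 0.257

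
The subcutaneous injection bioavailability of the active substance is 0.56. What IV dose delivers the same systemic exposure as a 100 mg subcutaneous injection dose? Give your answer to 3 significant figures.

D_iv = 56.0 mg

Systemic exposure from an extravascular dose = F × D_ev, so the equivalent IV dose is F × D_ev.
D_iv = F × D_ev = 0.56 × 100 = 56 mg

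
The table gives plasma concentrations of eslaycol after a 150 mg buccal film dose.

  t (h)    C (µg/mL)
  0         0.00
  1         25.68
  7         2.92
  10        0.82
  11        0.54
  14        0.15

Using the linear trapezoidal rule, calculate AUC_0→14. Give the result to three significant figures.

AUC = 106 µg/mL·h

Trapezoidal AUC_0→14:
  [0→1]: (0.00+25.68)/2 × 1 = 12.84
  [1→7]: (25.68+2.92)/2 × 6 = 85.8
  [7→10]: (2.92+0.82)/2 × 3 = 5.61
  [10→11]: (0.82+0.54)/2 × 1 = 0.68
  [11→14]: (0.54+0.15)/2 × 3 = 1.035
  Sum = 105.965 µg/mL·h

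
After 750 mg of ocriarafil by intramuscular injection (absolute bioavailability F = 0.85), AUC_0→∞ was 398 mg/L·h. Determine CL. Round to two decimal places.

CL = F × Dose / AUC_0→∞
   = 0.85 × 750 / 398 = 1.60176 L/h

CL = 1.60 L/h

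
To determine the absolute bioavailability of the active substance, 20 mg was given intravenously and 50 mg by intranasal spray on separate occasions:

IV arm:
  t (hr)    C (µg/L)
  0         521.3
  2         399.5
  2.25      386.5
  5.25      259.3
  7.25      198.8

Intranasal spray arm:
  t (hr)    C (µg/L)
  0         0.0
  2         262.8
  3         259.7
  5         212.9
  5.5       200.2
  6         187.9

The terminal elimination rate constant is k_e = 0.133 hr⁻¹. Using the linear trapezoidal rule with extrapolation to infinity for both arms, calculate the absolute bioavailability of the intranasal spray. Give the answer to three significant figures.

F = 0.265

Trapezoidal AUC_0→7.25 (IV):
  [0→2]: (521.3+399.5)/2 × 2 = 920.8
  [2→2.25]: (399.5+386.5)/2 × 0.25 = 98.25
  [2.25→5.25]: (386.5+259.3)/2 × 3 = 968.7
  [5.25→7.25]: (259.3+198.8)/2 × 2 = 458.1
  Sum = 2445.85 µg/L·hr
IV tail: 198.8/0.133 = 1494.737; AUC_iv,0→∞ = 2445.85 + 1494.737 = 3940.587 µg/L·hr
Trapezoidal AUC_0→6 (intranasal spray):
  [0→2]: (0.0+262.8)/2 × 2 = 262.8
  [2→3]: (262.8+259.7)/2 × 1 = 261.25
  [3→5]: (259.7+212.9)/2 × 2 = 472.6
  [5→5.5]: (212.9+200.2)/2 × 0.5 = 103.275
  [5.5→6]: (200.2+187.9)/2 × 0.5 = 97.025
  Sum = 1196.95 µg/L·hr
intranasal spray tail: 187.9/0.133 = 1412.782; AUC_ev,0→∞ = 1196.95 + 1412.782 = 2609.732 µg/L·hr
F = (AUC_ev/D_ev)/(AUC_iv/D_iv) = (2609.732/50)/(3940.587/20) = 52.19464/197.02935 = 0.2649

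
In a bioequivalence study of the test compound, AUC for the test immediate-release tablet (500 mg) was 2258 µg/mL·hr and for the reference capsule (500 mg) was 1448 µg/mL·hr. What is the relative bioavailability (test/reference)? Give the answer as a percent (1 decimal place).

F_rel = 155.9%

F_rel = (AUC_test/D_test) / (AUC_ref/D_ref)
      = (2258/500) / (1448/500)
      = 4.516 / 2.896 = 1.5594 = 155.94%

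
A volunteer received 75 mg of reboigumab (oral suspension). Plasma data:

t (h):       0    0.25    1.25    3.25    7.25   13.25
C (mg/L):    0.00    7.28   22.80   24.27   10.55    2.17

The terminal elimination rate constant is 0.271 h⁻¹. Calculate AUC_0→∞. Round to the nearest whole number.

AUC = 179 mg/L·h

Trapezoidal AUC_0→13.25:
  [0→0.25]: (0.00+7.28)/2 × 0.25 = 0.91
  [0.25→1.25]: (7.28+22.80)/2 × 1 = 15.04
  [1.25→3.25]: (22.80+24.27)/2 × 2 = 47.07
  [3.25→7.25]: (24.27+10.55)/2 × 4 = 69.64
  [7.25→13.25]: (10.55+2.17)/2 × 6 = 38.16
  Sum = 170.82 mg/L·h
Extrapolated tail: C_last / k_e = 2.17 / 0.271 = 8.007
AUC_0→∞ = 170.82 + 8.007 = 178.827 mg/L·h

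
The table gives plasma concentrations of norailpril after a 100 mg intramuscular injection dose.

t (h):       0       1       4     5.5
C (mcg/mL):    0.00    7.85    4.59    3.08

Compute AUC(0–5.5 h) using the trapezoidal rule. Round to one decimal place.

Trapezoidal AUC_0→5.5:
  [0→1]: (0.00+7.85)/2 × 1 = 3.925
  [1→4]: (7.85+4.59)/2 × 3 = 18.66
  [4→5.5]: (4.59+3.08)/2 × 1.5 = 5.7525
  Sum = 28.3375 mcg/mL·h

AUC = 28.3 mcg/mL·h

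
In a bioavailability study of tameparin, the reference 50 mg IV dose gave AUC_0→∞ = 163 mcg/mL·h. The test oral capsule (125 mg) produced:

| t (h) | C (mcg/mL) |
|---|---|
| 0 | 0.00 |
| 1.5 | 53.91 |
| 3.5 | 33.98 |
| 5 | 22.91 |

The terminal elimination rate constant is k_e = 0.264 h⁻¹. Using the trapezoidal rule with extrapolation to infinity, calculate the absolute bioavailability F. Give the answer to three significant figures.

F = 0.633

Trapezoidal AUC_0→5 (oral capsule):
  [0→1.5]: (0.00+53.91)/2 × 1.5 = 40.4325
  [1.5→3.5]: (53.91+33.98)/2 × 2 = 87.89
  [3.5→5]: (33.98+22.91)/2 × 1.5 = 42.6675
  Sum = 170.99 mcg/mL·h
Tail: C_last/k_e = 22.91/0.264 = 86.780
AUC_0→∞ (oral capsule) = 170.99 + 86.780 = 257.77 mcg/mL·h
F = (AUC_ev/D_ev)/(AUC_iv/D_iv) = (257.77/125)/(163/50) = 2.06216/3.26 = 0.6326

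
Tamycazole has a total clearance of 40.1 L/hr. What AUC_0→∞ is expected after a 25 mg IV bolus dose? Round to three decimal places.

AUC_0→∞ = Dose_iv / CL
        = 25 / 40.1 = 0.623441 mg/L·hr

AUC = 0.623 mg/L·hr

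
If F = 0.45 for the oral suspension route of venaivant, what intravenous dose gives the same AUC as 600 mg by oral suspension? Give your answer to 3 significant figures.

D_iv = 270 mg

Systemic exposure from an extravascular dose = F × D_ev, so the equivalent IV dose is F × D_ev.
D_iv = F × D_ev = 0.45 × 600 = 270 mg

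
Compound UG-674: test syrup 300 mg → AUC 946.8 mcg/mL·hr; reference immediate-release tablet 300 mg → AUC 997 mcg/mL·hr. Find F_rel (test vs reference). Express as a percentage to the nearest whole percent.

F_rel = (AUC_test/D_test) / (AUC_ref/D_ref)
      = (946.8/300) / (997/300)
      = 3.156 / 3.32333 = 0.9496 = 94.96%

F_rel = 95%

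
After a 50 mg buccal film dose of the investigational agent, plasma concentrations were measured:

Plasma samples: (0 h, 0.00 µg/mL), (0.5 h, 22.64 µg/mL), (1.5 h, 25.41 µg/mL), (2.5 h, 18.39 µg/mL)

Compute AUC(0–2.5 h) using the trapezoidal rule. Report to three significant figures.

Trapezoidal AUC_0→2.5:
  [0→0.5]: (0.00+22.64)/2 × 0.5 = 5.66
  [0.5→1.5]: (22.64+25.41)/2 × 1 = 24.025
  [1.5→2.5]: (25.41+18.39)/2 × 1 = 21.9
  Sum = 51.585 µg/mL·h

AUC = 51.6 µg/mL·h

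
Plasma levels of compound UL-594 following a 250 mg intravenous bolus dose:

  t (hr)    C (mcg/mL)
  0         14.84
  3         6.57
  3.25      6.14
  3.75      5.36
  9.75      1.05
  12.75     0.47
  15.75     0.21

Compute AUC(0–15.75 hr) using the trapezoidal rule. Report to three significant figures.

Trapezoidal AUC_0→15.75:
  [0→3]: (14.84+6.57)/2 × 3 = 32.115
  [3→3.25]: (6.57+6.14)/2 × 0.25 = 1.58875
  [3.25→3.75]: (6.14+5.36)/2 × 0.5 = 2.875
  [3.75→9.75]: (5.36+1.05)/2 × 6 = 19.23
  [9.75→12.75]: (1.05+0.47)/2 × 3 = 2.28
  [12.75→15.75]: (0.47+0.21)/2 × 3 = 1.02
  Sum = 59.10875 mcg/mL·hr

AUC = 59.1 mcg/mL·hr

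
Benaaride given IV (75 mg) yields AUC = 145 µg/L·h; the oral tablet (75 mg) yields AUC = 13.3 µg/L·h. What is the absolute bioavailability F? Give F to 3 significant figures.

F = (AUC_ev / D_ev) / (AUC_iv / D_iv)
  = (13.3/75) / (145/75)
  = 0.177333 / 1.93333 = 0.0917

F = 0.0917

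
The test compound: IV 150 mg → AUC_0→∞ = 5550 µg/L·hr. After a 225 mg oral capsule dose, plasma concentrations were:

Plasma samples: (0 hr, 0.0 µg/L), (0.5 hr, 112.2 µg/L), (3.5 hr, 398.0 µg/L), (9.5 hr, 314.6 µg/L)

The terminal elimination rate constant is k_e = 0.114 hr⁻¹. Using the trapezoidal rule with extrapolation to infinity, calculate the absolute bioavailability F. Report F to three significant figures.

F = 0.684

Trapezoidal AUC_0→9.5 (oral capsule):
  [0→0.5]: (0.0+112.2)/2 × 0.5 = 28.05
  [0.5→3.5]: (112.2+398.0)/2 × 3 = 765.3
  [3.5→9.5]: (398.0+314.6)/2 × 6 = 2137.8
  Sum = 2931.15 µg/L·hr
Tail: C_last/k_e = 314.6/0.114 = 2759.649
AUC_0→∞ (oral capsule) = 2931.15 + 2759.649 = 5690.799 µg/L·hr
F = (AUC_ev/D_ev)/(AUC_iv/D_iv) = (5690.799/225)/(5550/150) = 25.29244/37 = 0.6836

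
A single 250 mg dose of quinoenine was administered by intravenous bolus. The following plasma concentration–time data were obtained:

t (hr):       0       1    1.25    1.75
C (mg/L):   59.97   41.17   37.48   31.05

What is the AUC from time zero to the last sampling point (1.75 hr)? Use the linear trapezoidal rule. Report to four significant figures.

Trapezoidal AUC_0→1.75:
  [0→1]: (59.97+41.17)/2 × 1 = 50.57
  [1→1.25]: (41.17+37.48)/2 × 0.25 = 9.83125
  [1.25→1.75]: (37.48+31.05)/2 × 0.5 = 17.1325
  Sum = 77.53375 mg/L·hr

AUC = 77.53 mg/L·hr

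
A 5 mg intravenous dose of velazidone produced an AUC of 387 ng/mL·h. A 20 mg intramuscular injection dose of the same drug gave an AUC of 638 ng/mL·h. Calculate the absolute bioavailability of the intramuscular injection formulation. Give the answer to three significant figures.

F = 0.412

F = (AUC_ev / D_ev) / (AUC_iv / D_iv)
  = (638/20) / (387/5)
  = 31.9 / 77.4 = 0.4121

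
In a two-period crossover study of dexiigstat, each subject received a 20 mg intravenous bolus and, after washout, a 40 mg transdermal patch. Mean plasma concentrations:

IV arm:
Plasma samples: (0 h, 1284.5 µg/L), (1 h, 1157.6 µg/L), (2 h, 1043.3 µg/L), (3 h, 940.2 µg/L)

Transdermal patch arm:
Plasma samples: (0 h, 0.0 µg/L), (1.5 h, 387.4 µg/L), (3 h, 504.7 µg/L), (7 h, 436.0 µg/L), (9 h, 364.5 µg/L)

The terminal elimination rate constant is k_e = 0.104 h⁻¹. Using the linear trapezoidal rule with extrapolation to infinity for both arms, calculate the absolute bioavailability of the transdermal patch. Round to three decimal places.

Trapezoidal AUC_0→3 (IV):
  [0→1]: (1284.5+1157.6)/2 × 1 = 1221.05
  [1→2]: (1157.6+1043.3)/2 × 1 = 1100.45
  [2→3]: (1043.3+940.2)/2 × 1 = 991.75
  Sum = 3313.25 µg/L·h
IV tail: 940.2/0.104 = 9040.385; AUC_iv,0→∞ = 3313.25 + 9040.385 = 12353.635 µg/L·h
Trapezoidal AUC_0→9 (transdermal patch):
  [0→1.5]: (0.0+387.4)/2 × 1.5 = 290.55
  [1.5→3]: (387.4+504.7)/2 × 1.5 = 669.075
  [3→7]: (504.7+436.0)/2 × 4 = 1881.4
  [7→9]: (436.0+364.5)/2 × 2 = 800.5
  Sum = 3641.525 µg/L·h
transdermal patch tail: 364.5/0.104 = 3504.808; AUC_ev,0→∞ = 3641.525 + 3504.808 = 7146.333 µg/L·h
F = (AUC_ev/D_ev)/(AUC_iv/D_iv) = (7146.333/40)/(12353.635/20) = 178.658/617.68175 = 0.2892

F = 0.289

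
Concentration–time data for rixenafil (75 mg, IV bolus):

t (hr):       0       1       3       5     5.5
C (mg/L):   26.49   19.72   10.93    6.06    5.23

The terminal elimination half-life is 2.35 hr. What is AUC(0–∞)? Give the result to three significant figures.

Trapezoidal AUC_0→5.5:
  [0→1]: (26.49+19.72)/2 × 1 = 23.105
  [1→3]: (19.72+10.93)/2 × 2 = 30.65
  [3→5]: (10.93+6.06)/2 × 2 = 16.99
  [5→5.5]: (6.06+5.23)/2 × 0.5 = 2.8225
  Sum = 73.5675 mg/L·hr
k_e = ln2 / t½ = 0.693147 / 2.35 = 0.2950 hr^-1
Extrapolated tail: C_last / k_e = 5.23 / 0.295 = 17.729
AUC_0→∞ = 73.5675 + 17.729 = 91.2965 mg/L·hr

AUC = 91.3 mg/L·hr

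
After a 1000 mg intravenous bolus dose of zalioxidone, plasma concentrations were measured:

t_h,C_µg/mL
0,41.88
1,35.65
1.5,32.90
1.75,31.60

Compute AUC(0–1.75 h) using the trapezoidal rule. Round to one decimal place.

AUC = 64.0 µg/mL·h

Trapezoidal AUC_0→1.75:
  [0→1]: (41.88+35.65)/2 × 1 = 38.765
  [1→1.5]: (35.65+32.90)/2 × 0.5 = 17.1375
  [1.5→1.75]: (32.90+31.60)/2 × 0.25 = 8.0625
  Sum = 63.965 µg/mL·h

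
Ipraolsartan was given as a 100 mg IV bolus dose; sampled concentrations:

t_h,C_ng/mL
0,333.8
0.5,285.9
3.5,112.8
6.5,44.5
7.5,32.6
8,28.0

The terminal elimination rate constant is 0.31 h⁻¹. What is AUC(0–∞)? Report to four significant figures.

Trapezoidal AUC_0→8:
  [0→0.5]: (333.8+285.9)/2 × 0.5 = 154.925
  [0.5→3.5]: (285.9+112.8)/2 × 3 = 598.05
  [3.5→6.5]: (112.8+44.5)/2 × 3 = 235.95
  [6.5→7.5]: (44.5+32.6)/2 × 1 = 38.55
  [7.5→8]: (32.6+28.0)/2 × 0.5 = 15.15
  Sum = 1042.625 ng/mL·h
Extrapolated tail: C_last / k_e = 28.0 / 0.31 = 90.323
AUC_0→∞ = 1042.625 + 90.323 = 1132.948 ng/mL·h

AUC = 1133 ng/mL·h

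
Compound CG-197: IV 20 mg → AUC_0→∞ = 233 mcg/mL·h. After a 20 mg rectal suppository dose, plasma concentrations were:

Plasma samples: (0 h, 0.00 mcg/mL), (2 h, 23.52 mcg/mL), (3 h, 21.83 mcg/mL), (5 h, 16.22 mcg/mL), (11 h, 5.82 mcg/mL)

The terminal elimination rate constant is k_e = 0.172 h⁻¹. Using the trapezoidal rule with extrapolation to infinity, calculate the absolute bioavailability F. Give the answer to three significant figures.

F = 0.791

Trapezoidal AUC_0→11 (rectal suppository):
  [0→2]: (0.00+23.52)/2 × 2 = 23.52
  [2→3]: (23.52+21.83)/2 × 1 = 22.675
  [3→5]: (21.83+16.22)/2 × 2 = 38.05
  [5→11]: (16.22+5.82)/2 × 6 = 66.12
  Sum = 150.365 mcg/mL·h
Tail: C_last/k_e = 5.82/0.172 = 33.837
AUC_0→∞ (rectal suppository) = 150.365 + 33.837 = 184.202 mcg/mL·h
F = (AUC_ev/D_ev)/(AUC_iv/D_iv) = (184.202/20)/(233/20) = 9.2101/11.65 = 0.7906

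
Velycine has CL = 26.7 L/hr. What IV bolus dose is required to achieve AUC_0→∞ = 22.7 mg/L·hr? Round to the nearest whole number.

Dose_iv = CL × AUC_0→∞
     = 26.7 × 22.7 = 606.09 mg

Dose = 606 mg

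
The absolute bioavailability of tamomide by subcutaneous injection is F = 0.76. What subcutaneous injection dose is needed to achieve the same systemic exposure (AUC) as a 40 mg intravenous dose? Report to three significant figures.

For equal systemic exposure: F × D_ev = D_iv
D_ev = D_iv / F = 40 / 0.76 = 52.6316 mg

D_subcutaneous = 52.6 mg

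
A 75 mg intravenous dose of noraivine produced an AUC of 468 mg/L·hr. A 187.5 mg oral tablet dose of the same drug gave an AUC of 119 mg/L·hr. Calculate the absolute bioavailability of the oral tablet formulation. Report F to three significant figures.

F = 0.102

F = (AUC_ev / D_ev) / (AUC_iv / D_iv)
  = (119/187.5) / (468/75)
  = 0.634667 / 6.24 = 0.1017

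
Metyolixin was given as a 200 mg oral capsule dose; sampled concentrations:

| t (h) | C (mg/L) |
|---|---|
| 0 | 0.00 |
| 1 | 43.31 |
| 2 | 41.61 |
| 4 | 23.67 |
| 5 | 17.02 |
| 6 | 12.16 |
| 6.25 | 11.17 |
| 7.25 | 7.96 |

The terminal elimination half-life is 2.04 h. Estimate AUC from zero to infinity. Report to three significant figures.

AUC = 200 mg/L·h

Trapezoidal AUC_0→7.25:
  [0→1]: (0.00+43.31)/2 × 1 = 21.655
  [1→2]: (43.31+41.61)/2 × 1 = 42.46
  [2→4]: (41.61+23.67)/2 × 2 = 65.28
  [4→5]: (23.67+17.02)/2 × 1 = 20.345
  [5→6]: (17.02+12.16)/2 × 1 = 14.59
  [6→6.25]: (12.16+11.17)/2 × 0.25 = 2.91625
  [6.25→7.25]: (11.17+7.96)/2 × 1 = 9.565
  Sum = 176.81125 mg/L·h
k_e = ln2 / t½ = 0.693147 / 2.04 = 0.3398 h^-1
Extrapolated tail: C_last / k_e = 7.96 / 0.3398 = 23.426
AUC_0→∞ = 176.81125 + 23.426 = 200.23725 mg/L·h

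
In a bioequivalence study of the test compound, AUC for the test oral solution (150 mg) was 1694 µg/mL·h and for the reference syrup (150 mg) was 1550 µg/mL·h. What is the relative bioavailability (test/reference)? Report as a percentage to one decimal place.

F_rel = 109.3%

F_rel = (AUC_test/D_test) / (AUC_ref/D_ref)
      = (1694/150) / (1550/150)
      = 11.2933 / 10.3333 = 1.0929 = 109.29%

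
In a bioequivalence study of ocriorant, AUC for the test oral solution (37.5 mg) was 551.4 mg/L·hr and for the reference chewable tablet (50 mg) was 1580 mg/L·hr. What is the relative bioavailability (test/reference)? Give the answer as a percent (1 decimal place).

F_rel = (AUC_test/D_test) / (AUC_ref/D_ref)
      = (551.4/37.5) / (1580/50)
      = 14.704 / 31.6 = 0.4653 = 46.53%

F_rel = 46.5%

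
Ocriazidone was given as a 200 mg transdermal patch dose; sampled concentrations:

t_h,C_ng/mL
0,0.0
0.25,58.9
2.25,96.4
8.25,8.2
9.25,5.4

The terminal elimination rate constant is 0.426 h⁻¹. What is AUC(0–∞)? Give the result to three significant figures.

AUC = 496 ng/mL·h

Trapezoidal AUC_0→9.25:
  [0→0.25]: (0.0+58.9)/2 × 0.25 = 7.3625
  [0.25→2.25]: (58.9+96.4)/2 × 2 = 155.3
  [2.25→8.25]: (96.4+8.2)/2 × 6 = 313.8
  [8.25→9.25]: (8.2+5.4)/2 × 1 = 6.8
  Sum = 483.2625 ng/mL·h
Extrapolated tail: C_last / k_e = 5.4 / 0.426 = 12.676
AUC_0→∞ = 483.2625 + 12.676 = 495.9385 ng/mL·h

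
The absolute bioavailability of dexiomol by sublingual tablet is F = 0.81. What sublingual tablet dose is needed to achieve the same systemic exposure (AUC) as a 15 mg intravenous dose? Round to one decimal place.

D_sublingual = 18.5 mg

For equal systemic exposure: F × D_ev = D_iv
D_ev = D_iv / F = 15 / 0.81 = 18.5185 mg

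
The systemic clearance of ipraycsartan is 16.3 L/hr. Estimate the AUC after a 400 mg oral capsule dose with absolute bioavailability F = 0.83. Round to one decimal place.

AUC_0→∞ = F × Dose / CL
        = 0.83 × 400 / 16.3 = 20.3681 mg/L·hr

AUC = 20.4 mg/L·hr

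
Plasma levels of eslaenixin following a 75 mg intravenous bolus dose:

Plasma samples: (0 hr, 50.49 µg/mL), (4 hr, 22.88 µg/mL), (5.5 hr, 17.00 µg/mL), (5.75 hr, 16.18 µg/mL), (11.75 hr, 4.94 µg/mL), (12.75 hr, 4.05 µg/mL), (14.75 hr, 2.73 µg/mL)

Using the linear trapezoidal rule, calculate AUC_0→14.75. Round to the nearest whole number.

AUC = 255 µg/mL·hr

Trapezoidal AUC_0→14.75:
  [0→4]: (50.49+22.88)/2 × 4 = 146.74
  [4→5.5]: (22.88+17.00)/2 × 1.5 = 29.91
  [5.5→5.75]: (17.00+16.18)/2 × 0.25 = 4.1475
  [5.75→11.75]: (16.18+4.94)/2 × 6 = 63.36
  [11.75→12.75]: (4.94+4.05)/2 × 1 = 4.495
  [12.75→14.75]: (4.05+2.73)/2 × 2 = 6.78
  Sum = 255.4325 µg/mL·hr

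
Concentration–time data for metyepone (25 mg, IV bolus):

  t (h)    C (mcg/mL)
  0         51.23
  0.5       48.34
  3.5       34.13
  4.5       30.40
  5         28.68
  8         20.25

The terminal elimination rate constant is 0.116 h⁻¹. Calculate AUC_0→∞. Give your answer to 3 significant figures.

AUC = 444 mcg/mL·h

Trapezoidal AUC_0→8:
  [0→0.5]: (51.23+48.34)/2 × 0.5 = 24.8925
  [0.5→3.5]: (48.34+34.13)/2 × 3 = 123.705
  [3.5→4.5]: (34.13+30.40)/2 × 1 = 32.265
  [4.5→5]: (30.40+28.68)/2 × 0.5 = 14.77
  [5→8]: (28.68+20.25)/2 × 3 = 73.395
  Sum = 269.0275 mcg/mL·h
Extrapolated tail: C_last / k_e = 20.25 / 0.116 = 174.569
AUC_0→∞ = 269.0275 + 174.569 = 443.5965 mcg/mL·h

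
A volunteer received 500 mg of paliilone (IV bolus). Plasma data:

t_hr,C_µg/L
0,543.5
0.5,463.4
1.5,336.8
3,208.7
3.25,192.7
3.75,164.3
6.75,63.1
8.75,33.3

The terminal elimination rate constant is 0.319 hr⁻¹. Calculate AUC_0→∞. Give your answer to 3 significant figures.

AUC = 1740 µg/L·hr

Trapezoidal AUC_0→8.75:
  [0→0.5]: (543.5+463.4)/2 × 0.5 = 251.725
  [0.5→1.5]: (463.4+336.8)/2 × 1 = 400.1
  [1.5→3]: (336.8+208.7)/2 × 1.5 = 409.125
  [3→3.25]: (208.7+192.7)/2 × 0.25 = 50.175
  [3.25→3.75]: (192.7+164.3)/2 × 0.5 = 89.25
  [3.75→6.75]: (164.3+63.1)/2 × 3 = 341.1
  [6.75→8.75]: (63.1+33.3)/2 × 2 = 96.4
  Sum = 1637.875 µg/L·hr
Extrapolated tail: C_last / k_e = 33.3 / 0.319 = 104.389
AUC_0→∞ = 1637.875 + 104.389 = 1742.264 µg/L·hr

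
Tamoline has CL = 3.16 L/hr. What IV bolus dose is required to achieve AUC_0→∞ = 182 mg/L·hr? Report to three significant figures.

Dose_iv = CL × AUC_0→∞
     = 3.16 × 182 = 575.12 mg

Dose = 575 mg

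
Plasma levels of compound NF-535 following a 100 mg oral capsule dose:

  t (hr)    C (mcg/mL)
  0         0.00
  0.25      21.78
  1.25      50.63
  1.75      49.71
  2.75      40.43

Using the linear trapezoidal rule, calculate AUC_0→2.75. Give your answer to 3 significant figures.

AUC = 109 mcg/mL·hr

Trapezoidal AUC_0→2.75:
  [0→0.25]: (0.00+21.78)/2 × 0.25 = 2.7225
  [0.25→1.25]: (21.78+50.63)/2 × 1 = 36.205
  [1.25→1.75]: (50.63+49.71)/2 × 0.5 = 25.085
  [1.75→2.75]: (49.71+40.43)/2 × 1 = 45.07
  Sum = 109.0825 mcg/mL·hr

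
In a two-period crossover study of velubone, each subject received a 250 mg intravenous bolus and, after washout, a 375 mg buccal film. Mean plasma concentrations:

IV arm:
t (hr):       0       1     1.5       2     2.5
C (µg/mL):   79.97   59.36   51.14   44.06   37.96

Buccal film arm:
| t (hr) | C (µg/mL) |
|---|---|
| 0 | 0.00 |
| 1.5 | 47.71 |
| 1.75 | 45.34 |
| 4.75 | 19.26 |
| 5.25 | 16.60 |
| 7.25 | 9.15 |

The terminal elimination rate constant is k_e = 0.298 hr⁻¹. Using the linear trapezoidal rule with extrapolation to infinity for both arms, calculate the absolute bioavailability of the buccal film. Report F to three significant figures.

Trapezoidal AUC_0→2.5 (IV):
  [0→1]: (79.97+59.36)/2 × 1 = 69.665
  [1→1.5]: (59.36+51.14)/2 × 0.5 = 27.625
  [1.5→2]: (51.14+44.06)/2 × 0.5 = 23.8
  [2→2.5]: (44.06+37.96)/2 × 0.5 = 20.505
  Sum = 141.595 µg/mL·hr
IV tail: 37.96/0.298 = 127.383; AUC_iv,0→∞ = 141.595 + 127.383 = 268.978 µg/mL·hr
Trapezoidal AUC_0→7.25 (buccal film):
  [0→1.5]: (0.00+47.71)/2 × 1.5 = 35.7825
  [1.5→1.75]: (47.71+45.34)/2 × 0.25 = 11.63125
  [1.75→4.75]: (45.34+19.26)/2 × 3 = 96.9
  [4.75→5.25]: (19.26+16.60)/2 × 0.5 = 8.965
  [5.25→7.25]: (16.60+9.15)/2 × 2 = 25.75
  Sum = 179.02875 µg/mL·hr
buccal film tail: 9.15/0.298 = 30.705; AUC_ev,0→∞ = 179.02875 + 30.705 = 209.73375 µg/mL·hr
F = (AUC_ev/D_ev)/(AUC_iv/D_iv) = (209.73375/375)/(268.978/250) = 0.55929/1.075912 = 0.5198

F = 0.520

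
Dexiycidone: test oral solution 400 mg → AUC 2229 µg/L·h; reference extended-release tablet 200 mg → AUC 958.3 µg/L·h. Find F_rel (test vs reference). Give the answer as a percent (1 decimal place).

F_rel = (AUC_test/D_test) / (AUC_ref/D_ref)
      = (2229/400) / (958.3/200)
      = 5.5725 / 4.7915 = 1.1630 = 116.30%

F_rel = 116.3%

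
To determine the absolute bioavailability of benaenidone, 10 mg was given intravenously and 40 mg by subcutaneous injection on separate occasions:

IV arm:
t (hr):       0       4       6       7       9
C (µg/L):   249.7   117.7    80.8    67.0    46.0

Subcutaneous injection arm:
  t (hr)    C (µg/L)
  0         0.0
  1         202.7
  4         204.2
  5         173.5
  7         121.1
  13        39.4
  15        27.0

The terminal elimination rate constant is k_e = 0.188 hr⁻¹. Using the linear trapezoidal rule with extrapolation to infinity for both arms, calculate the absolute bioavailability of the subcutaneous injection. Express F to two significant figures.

F = 0.35

Trapezoidal AUC_0→9 (IV):
  [0→4]: (249.7+117.7)/2 × 4 = 734.8
  [4→6]: (117.7+80.8)/2 × 2 = 198.5
  [6→7]: (80.8+67.0)/2 × 1 = 73.9
  [7→9]: (67.0+46.0)/2 × 2 = 113.0
  Sum = 1120.2 µg/L·hr
IV tail: 46.0/0.188 = 244.681; AUC_iv,0→∞ = 1120.2 + 244.681 = 1364.881 µg/L·hr
Trapezoidal AUC_0→15 (subcutaneous injection):
  [0→1]: (0.0+202.7)/2 × 1 = 101.35
  [1→4]: (202.7+204.2)/2 × 3 = 610.35
  [4→5]: (204.2+173.5)/2 × 1 = 188.85
  [5→7]: (173.5+121.1)/2 × 2 = 294.6
  [7→13]: (121.1+39.4)/2 × 6 = 481.5
  [13→15]: (39.4+27.0)/2 × 2 = 66.4
  Sum = 1743.05 µg/L·hr
subcutaneous injection tail: 27.0/0.188 = 143.617; AUC_ev,0→∞ = 1743.05 + 143.617 = 1886.667 µg/L·hr
F = (AUC_ev/D_ev)/(AUC_iv/D_iv) = (1886.667/40)/(1364.881/10) = 47.166675/136.4881 = 0.3456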